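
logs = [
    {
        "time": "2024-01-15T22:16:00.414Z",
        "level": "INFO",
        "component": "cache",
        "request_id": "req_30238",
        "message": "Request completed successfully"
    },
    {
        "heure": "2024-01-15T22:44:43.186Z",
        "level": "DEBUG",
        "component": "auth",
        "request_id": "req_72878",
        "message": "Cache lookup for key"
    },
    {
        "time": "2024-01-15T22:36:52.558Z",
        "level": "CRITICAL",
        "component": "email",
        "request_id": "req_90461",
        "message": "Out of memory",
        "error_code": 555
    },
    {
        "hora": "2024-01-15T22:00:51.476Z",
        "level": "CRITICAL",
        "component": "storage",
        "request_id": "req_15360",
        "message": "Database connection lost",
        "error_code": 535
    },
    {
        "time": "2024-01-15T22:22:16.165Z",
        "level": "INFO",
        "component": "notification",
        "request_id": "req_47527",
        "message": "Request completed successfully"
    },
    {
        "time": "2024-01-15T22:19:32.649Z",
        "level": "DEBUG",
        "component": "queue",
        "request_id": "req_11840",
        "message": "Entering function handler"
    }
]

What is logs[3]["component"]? "storage"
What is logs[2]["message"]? "Out of memory"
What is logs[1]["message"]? "Cache lookup for key"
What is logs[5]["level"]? "DEBUG"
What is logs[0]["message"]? "Request completed successfully"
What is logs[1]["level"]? "DEBUG"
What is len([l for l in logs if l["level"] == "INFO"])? 2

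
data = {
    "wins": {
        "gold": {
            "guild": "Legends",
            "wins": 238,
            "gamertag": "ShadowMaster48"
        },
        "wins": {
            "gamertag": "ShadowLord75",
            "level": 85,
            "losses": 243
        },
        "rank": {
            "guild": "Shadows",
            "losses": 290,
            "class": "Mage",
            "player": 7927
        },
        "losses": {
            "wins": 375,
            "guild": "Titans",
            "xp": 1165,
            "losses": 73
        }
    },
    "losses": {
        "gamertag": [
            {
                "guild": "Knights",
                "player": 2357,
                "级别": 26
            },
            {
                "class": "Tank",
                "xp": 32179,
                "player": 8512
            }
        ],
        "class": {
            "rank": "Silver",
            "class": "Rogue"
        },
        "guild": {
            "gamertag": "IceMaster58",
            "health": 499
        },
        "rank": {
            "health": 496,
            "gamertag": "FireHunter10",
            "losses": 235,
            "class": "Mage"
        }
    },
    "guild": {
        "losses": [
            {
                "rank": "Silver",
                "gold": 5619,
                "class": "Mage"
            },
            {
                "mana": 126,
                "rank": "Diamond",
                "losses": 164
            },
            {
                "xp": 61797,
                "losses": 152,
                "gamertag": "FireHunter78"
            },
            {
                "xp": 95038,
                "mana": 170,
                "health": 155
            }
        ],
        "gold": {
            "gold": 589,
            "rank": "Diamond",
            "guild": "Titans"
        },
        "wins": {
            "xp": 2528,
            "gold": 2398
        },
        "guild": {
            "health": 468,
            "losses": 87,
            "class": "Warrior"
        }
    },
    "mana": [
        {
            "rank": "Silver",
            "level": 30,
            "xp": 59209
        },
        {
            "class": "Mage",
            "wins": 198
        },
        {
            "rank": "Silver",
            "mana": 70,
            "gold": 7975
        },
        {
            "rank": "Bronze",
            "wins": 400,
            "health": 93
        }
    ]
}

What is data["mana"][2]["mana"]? 70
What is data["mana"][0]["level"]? 30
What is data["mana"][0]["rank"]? "Silver"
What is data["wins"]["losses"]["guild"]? "Titans"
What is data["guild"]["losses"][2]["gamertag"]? "FireHunter78"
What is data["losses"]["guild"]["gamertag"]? "IceMaster58"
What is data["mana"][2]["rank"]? "Silver"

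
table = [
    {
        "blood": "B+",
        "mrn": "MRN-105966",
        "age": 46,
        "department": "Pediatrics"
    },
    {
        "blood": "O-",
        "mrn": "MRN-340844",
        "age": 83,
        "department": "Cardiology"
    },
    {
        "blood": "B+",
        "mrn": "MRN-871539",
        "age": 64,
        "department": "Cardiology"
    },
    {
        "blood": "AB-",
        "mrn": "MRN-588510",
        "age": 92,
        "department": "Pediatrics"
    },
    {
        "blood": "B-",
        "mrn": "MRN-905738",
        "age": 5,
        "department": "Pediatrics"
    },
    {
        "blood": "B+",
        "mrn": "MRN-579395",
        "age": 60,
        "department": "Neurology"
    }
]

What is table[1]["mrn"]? "MRN-340844"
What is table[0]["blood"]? "B+"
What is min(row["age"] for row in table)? 5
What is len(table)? 6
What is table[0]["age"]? 46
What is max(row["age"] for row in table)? 92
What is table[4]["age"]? 5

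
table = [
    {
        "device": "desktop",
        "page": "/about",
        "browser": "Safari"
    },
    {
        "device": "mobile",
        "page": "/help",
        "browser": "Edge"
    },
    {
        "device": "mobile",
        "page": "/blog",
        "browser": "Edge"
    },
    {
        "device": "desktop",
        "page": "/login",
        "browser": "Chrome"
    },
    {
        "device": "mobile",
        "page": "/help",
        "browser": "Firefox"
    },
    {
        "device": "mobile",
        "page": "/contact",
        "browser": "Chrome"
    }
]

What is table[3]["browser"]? "Chrome"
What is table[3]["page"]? "/login"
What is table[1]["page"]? "/help"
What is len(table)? 6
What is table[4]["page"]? "/help"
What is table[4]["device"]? "mobile"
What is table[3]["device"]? "desktop"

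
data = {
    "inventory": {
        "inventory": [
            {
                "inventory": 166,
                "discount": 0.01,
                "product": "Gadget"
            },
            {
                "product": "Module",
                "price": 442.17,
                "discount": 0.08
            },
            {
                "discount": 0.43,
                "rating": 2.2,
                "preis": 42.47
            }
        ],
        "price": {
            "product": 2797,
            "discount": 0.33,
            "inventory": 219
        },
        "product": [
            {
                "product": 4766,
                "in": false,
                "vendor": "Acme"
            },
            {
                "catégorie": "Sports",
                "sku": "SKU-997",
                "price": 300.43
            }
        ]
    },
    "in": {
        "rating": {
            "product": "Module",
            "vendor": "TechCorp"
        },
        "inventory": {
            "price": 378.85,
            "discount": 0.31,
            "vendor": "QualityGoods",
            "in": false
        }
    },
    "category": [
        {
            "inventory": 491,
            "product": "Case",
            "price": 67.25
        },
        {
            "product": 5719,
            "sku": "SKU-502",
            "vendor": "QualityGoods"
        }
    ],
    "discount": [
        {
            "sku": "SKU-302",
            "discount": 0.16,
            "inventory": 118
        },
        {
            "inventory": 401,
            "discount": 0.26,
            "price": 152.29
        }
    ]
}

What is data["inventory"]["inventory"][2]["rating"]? 2.2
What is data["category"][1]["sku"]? "SKU-502"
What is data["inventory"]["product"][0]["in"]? False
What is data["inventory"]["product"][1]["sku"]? "SKU-997"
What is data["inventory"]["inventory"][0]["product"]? "Gadget"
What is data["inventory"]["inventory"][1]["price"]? 442.17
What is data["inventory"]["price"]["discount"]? 0.33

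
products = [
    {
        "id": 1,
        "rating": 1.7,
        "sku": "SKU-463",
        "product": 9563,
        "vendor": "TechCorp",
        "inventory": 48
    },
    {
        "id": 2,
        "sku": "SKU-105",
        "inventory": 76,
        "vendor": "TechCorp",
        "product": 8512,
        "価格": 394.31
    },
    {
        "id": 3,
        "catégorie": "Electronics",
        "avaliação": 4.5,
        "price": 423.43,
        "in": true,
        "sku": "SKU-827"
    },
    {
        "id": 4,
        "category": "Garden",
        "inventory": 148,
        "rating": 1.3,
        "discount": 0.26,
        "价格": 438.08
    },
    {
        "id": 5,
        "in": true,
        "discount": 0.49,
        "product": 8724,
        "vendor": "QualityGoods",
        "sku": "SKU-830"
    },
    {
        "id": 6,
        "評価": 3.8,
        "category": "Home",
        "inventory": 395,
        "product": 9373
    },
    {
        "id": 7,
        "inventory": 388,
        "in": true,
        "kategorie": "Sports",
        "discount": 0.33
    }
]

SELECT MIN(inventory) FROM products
48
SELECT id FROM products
[1, 2, 3, 4, 5, 6, 7]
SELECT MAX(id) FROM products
7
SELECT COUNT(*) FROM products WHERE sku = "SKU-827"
1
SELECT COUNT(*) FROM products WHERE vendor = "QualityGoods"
1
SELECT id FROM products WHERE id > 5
[6, 7]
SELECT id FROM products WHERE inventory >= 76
[2, 4, 6, 7]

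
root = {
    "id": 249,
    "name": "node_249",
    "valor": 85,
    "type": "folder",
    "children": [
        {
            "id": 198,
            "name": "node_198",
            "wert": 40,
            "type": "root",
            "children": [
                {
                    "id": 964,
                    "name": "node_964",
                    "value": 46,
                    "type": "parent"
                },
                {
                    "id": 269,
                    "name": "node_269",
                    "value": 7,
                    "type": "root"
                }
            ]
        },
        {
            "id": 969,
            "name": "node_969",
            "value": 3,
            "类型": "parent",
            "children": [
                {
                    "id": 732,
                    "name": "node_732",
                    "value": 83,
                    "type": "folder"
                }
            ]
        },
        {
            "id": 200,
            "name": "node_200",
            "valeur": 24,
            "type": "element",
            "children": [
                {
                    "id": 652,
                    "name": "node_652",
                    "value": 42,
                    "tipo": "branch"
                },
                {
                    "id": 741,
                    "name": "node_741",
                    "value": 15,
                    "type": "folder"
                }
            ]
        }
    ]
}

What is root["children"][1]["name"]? "node_969"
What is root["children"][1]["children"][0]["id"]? 732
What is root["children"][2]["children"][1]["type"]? "folder"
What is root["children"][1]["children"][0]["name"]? "node_732"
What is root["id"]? 249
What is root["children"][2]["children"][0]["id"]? 652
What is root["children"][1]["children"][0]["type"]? "folder"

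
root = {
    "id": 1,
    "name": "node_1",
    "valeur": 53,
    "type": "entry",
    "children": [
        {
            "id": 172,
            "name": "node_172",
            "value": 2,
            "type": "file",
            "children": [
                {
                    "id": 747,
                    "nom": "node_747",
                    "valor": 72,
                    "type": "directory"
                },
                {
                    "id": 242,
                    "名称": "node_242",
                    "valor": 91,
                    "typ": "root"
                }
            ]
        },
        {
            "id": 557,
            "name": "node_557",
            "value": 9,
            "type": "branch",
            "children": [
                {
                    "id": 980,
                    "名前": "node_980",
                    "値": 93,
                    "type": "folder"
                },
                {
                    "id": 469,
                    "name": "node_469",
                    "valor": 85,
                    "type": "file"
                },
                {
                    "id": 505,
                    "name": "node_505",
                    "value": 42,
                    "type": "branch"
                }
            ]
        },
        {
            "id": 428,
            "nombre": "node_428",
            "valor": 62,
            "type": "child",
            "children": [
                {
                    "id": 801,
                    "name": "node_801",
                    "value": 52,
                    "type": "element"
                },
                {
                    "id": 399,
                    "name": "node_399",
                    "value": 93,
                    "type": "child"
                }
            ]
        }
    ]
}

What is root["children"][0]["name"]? "node_172"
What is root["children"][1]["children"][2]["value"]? 42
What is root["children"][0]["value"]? 2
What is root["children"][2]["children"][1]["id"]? 399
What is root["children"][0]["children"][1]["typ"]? "root"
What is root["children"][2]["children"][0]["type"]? "element"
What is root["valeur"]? 53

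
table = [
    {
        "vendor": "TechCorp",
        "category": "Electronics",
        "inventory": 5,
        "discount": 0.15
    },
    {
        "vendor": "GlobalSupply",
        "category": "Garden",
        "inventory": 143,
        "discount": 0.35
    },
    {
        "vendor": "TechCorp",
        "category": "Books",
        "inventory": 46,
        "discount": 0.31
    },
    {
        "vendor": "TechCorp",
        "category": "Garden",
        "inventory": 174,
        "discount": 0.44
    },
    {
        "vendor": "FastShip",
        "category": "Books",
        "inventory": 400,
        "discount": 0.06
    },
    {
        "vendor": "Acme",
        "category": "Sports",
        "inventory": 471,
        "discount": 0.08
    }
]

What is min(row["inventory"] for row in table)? 5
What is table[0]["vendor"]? "TechCorp"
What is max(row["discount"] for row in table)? 0.44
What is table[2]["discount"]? 0.31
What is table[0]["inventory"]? 5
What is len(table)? 6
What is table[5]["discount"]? 0.08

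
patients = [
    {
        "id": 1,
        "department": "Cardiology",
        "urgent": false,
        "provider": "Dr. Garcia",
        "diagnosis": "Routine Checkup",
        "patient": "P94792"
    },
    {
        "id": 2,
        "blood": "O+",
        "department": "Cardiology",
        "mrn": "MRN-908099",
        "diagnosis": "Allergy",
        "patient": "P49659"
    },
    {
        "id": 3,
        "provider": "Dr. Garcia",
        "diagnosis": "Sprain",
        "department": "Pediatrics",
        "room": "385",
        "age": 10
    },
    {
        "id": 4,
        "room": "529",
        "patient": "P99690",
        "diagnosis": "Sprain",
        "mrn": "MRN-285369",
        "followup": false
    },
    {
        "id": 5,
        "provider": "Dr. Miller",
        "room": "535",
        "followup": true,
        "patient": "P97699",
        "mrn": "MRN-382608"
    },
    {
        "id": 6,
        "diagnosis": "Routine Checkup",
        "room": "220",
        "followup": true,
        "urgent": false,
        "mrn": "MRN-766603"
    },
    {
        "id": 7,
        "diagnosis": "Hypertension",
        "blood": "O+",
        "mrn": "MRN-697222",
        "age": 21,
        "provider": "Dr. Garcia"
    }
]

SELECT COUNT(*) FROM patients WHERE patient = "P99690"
1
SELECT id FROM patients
[1, 2, 3, 4, 5, 6, 7]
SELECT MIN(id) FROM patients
1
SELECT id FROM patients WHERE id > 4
[5, 6, 7]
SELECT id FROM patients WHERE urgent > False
[]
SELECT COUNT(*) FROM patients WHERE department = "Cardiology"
2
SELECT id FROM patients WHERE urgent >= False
[1, 6]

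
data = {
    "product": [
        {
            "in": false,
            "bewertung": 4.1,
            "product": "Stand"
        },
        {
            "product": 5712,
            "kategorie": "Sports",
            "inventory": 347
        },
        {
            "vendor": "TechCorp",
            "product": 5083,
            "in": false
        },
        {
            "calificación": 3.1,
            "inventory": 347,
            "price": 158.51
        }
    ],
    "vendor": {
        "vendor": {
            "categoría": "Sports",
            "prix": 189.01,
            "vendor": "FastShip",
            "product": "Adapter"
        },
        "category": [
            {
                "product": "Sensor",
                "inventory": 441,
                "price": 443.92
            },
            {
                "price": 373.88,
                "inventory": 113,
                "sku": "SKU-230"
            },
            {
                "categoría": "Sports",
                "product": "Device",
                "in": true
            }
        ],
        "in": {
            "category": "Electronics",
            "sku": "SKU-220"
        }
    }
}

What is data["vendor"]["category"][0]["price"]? 443.92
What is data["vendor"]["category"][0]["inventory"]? 441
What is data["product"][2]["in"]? False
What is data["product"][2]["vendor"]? "TechCorp"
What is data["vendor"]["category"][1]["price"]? 373.88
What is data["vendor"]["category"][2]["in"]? True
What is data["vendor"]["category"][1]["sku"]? "SKU-230"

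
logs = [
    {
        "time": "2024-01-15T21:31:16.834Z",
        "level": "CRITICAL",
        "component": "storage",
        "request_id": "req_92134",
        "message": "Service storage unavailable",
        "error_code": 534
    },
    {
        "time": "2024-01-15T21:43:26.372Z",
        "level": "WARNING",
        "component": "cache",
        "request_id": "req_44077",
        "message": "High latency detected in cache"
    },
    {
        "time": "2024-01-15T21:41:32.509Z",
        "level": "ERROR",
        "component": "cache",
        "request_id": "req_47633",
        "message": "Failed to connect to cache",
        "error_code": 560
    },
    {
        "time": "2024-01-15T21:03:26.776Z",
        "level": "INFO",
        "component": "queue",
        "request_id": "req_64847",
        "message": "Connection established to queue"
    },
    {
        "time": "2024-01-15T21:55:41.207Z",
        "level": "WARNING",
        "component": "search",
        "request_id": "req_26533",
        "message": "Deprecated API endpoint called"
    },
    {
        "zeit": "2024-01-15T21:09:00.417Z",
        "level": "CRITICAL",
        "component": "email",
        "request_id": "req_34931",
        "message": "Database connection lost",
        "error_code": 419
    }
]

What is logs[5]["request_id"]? "req_34931"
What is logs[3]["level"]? "INFO"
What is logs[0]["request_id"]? "req_92134"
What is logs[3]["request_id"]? "req_64847"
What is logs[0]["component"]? "storage"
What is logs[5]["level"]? "CRITICAL"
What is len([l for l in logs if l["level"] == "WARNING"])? 2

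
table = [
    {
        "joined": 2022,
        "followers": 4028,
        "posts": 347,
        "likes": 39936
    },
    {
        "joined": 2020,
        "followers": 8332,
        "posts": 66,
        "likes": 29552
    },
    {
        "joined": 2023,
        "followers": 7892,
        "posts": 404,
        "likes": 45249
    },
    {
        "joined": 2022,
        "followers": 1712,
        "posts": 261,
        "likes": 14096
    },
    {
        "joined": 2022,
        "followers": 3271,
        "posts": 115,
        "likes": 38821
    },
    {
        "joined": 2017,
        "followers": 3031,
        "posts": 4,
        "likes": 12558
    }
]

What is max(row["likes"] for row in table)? 45249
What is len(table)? 6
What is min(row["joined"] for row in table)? 2017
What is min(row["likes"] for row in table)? 12558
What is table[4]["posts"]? 115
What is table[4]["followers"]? 3271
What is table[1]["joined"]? 2020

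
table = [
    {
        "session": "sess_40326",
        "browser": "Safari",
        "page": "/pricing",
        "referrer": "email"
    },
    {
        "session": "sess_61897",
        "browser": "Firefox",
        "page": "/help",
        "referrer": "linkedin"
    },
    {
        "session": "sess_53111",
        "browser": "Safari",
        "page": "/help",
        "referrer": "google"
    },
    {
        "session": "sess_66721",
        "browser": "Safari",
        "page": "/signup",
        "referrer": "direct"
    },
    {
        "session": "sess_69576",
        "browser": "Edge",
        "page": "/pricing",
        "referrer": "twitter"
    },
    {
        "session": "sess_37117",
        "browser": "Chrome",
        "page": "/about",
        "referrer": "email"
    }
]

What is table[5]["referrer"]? "email"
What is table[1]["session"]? "sess_61897"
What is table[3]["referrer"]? "direct"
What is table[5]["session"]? "sess_37117"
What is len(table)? 6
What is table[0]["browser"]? "Safari"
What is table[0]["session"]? "sess_40326"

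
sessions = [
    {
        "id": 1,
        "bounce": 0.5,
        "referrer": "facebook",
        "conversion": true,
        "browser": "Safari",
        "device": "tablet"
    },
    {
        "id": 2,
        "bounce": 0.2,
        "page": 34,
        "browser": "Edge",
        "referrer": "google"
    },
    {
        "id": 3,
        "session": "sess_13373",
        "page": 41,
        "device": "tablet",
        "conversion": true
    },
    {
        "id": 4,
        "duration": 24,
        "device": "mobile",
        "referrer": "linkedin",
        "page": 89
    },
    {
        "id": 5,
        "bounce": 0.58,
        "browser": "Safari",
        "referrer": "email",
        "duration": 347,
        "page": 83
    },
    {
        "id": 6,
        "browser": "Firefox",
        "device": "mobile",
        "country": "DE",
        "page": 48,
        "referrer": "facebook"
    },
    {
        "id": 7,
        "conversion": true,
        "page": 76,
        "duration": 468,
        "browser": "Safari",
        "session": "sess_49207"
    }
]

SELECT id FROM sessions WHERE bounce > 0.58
[]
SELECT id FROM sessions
[1, 2, 3, 4, 5, 6, 7]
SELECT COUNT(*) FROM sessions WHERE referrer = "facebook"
2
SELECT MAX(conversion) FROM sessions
True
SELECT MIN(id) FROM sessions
1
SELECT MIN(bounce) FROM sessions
0.2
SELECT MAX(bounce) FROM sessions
0.58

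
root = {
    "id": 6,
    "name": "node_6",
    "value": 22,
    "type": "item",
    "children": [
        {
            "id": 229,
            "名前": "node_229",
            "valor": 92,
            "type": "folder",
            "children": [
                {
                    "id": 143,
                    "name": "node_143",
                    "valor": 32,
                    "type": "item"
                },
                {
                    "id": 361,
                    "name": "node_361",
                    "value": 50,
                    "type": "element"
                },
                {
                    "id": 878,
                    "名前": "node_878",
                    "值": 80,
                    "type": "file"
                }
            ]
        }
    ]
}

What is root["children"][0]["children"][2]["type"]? "file"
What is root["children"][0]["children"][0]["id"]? 143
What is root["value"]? 22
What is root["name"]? "node_6"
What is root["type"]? "item"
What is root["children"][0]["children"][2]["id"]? 878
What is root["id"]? 6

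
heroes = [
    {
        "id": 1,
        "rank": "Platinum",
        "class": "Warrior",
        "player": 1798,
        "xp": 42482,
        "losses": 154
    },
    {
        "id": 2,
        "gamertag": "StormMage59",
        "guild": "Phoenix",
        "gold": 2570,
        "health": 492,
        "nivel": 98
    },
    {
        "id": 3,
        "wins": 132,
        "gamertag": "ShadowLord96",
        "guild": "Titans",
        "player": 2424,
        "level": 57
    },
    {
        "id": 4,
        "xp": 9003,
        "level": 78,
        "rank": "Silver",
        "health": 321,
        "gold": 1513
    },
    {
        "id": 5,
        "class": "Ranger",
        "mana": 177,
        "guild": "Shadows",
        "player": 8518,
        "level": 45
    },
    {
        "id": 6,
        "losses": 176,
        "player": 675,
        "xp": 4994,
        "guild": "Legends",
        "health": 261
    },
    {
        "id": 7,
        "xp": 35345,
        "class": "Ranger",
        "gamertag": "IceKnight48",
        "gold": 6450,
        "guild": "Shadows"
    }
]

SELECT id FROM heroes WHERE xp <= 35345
[4, 6, 7]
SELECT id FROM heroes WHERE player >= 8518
[5]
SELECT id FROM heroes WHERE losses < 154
[]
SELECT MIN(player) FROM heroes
675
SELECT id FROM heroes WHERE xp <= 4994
[6]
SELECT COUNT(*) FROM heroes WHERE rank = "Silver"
1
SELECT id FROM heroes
[1, 2, 3, 4, 5, 6, 7]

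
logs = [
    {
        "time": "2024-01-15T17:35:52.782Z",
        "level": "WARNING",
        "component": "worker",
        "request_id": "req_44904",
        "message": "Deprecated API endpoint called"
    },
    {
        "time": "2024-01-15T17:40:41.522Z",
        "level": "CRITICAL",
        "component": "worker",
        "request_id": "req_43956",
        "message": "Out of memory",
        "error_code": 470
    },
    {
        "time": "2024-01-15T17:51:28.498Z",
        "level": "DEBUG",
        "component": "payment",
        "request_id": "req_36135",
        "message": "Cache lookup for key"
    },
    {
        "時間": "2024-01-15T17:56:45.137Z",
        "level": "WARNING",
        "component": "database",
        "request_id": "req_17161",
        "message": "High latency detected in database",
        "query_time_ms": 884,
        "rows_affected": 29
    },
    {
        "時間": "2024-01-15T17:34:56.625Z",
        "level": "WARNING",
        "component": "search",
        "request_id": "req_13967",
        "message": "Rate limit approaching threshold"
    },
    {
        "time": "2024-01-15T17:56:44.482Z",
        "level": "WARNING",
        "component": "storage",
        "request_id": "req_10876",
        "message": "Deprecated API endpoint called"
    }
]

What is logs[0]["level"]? "WARNING"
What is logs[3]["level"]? "WARNING"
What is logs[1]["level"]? "CRITICAL"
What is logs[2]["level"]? "DEBUG"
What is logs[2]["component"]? "payment"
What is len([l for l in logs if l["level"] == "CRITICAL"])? 1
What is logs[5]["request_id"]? "req_10876"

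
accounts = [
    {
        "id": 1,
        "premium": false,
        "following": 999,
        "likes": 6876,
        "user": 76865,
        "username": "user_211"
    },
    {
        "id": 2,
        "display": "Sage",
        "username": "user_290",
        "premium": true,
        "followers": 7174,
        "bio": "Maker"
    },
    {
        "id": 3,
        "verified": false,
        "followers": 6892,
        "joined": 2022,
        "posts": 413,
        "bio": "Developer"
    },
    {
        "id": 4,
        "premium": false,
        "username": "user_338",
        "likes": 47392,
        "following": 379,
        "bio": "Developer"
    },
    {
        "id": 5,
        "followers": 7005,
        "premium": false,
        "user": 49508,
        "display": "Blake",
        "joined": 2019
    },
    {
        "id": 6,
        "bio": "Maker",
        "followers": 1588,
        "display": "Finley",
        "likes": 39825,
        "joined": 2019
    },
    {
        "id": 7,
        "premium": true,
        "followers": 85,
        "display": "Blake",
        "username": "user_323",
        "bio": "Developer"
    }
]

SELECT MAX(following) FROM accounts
999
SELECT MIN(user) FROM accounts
49508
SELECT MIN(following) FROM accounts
379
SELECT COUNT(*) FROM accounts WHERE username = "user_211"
1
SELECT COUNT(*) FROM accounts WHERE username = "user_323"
1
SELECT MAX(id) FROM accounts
7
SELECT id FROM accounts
[1, 2, 3, 4, 5, 6, 7]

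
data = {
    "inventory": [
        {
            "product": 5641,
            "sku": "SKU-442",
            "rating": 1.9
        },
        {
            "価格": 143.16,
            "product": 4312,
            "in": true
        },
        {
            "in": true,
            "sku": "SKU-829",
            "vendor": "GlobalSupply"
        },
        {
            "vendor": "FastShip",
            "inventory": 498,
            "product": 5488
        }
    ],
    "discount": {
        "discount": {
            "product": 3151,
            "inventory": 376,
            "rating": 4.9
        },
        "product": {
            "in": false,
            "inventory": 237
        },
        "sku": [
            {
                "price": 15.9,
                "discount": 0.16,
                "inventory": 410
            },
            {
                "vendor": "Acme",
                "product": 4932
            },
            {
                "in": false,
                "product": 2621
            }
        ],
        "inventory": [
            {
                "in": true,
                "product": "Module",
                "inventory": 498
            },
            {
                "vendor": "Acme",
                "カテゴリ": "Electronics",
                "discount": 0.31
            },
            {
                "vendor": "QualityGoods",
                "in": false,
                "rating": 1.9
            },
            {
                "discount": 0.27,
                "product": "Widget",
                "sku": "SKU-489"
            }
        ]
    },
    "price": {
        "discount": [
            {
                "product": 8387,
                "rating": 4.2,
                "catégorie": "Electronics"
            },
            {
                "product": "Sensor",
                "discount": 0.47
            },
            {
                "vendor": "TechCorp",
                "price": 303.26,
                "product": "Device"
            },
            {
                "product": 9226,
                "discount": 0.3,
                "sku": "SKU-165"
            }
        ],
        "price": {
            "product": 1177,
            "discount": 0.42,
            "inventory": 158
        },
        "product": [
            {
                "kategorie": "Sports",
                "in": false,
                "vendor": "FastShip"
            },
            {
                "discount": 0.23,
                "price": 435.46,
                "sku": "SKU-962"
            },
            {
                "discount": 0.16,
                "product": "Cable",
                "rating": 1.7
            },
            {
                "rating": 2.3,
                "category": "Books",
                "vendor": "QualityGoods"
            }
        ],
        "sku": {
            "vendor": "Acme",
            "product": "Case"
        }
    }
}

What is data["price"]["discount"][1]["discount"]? 0.47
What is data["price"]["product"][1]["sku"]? "SKU-962"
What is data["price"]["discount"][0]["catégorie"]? "Electronics"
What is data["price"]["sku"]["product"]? "Case"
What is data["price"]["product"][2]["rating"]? 1.7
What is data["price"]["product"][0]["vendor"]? "FastShip"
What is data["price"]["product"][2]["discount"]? 0.16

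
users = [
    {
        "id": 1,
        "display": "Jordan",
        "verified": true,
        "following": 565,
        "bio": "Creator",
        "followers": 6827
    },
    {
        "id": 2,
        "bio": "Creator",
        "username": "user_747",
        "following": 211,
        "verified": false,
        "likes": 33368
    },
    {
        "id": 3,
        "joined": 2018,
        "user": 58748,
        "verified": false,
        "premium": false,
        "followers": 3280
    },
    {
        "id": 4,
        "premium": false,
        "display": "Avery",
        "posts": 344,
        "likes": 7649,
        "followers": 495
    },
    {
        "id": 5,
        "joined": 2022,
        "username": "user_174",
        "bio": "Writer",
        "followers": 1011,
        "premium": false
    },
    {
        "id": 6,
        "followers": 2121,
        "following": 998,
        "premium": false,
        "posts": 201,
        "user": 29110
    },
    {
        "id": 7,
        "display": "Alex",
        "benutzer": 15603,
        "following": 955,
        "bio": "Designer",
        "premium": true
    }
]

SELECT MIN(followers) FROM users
495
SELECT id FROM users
[1, 2, 3, 4, 5, 6, 7]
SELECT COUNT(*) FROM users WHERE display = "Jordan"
1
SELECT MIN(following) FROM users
211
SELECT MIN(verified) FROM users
False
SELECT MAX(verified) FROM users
True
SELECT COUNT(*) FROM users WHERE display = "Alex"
1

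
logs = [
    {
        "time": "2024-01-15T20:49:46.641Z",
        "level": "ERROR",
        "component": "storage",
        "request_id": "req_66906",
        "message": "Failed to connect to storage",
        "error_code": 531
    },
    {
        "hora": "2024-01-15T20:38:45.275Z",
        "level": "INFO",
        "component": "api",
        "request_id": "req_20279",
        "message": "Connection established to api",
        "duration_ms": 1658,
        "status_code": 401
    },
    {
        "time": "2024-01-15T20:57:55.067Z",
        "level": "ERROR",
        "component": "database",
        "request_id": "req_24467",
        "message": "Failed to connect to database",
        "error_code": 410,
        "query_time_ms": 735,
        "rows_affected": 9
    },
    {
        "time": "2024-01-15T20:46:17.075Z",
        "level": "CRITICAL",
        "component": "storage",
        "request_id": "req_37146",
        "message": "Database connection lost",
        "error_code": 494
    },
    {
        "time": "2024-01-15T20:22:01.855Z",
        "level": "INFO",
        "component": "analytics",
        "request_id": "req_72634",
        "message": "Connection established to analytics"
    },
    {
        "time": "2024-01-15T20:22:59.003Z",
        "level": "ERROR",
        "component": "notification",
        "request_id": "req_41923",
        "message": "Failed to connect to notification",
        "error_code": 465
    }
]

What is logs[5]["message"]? "Failed to connect to notification"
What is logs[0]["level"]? "ERROR"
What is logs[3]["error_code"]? 494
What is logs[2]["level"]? "ERROR"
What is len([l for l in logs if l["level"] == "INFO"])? 2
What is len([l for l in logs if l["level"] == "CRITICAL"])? 1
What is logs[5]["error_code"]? 465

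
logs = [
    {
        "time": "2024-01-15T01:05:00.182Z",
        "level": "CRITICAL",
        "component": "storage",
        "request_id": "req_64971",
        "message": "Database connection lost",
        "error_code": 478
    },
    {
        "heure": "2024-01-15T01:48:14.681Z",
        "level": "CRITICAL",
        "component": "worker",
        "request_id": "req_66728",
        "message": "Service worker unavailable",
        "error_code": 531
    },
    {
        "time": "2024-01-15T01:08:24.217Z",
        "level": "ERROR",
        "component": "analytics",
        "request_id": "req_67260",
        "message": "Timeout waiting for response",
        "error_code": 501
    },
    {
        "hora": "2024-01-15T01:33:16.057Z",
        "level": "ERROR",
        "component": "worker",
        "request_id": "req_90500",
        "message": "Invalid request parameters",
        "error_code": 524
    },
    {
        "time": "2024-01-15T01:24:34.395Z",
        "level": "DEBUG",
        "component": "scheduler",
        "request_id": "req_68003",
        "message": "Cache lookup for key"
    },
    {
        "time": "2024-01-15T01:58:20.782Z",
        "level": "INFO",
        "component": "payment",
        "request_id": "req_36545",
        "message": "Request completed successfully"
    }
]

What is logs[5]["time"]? "2024-01-15T01:58:20.782Z"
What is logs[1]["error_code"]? 531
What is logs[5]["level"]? "INFO"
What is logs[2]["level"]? "ERROR"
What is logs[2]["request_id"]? "req_67260"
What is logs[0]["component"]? "storage"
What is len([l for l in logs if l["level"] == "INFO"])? 1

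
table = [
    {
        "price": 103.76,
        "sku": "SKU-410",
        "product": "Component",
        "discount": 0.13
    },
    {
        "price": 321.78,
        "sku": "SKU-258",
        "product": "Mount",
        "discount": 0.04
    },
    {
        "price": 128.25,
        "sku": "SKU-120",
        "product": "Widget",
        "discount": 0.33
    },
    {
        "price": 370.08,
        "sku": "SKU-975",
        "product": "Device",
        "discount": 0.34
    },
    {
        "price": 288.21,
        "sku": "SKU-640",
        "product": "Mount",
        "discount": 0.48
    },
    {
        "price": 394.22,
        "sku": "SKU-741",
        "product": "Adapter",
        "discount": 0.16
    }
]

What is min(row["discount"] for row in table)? 0.04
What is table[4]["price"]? 288.21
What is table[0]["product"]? "Component"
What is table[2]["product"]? "Widget"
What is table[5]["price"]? 394.22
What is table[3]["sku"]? "SKU-975"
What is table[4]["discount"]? 0.48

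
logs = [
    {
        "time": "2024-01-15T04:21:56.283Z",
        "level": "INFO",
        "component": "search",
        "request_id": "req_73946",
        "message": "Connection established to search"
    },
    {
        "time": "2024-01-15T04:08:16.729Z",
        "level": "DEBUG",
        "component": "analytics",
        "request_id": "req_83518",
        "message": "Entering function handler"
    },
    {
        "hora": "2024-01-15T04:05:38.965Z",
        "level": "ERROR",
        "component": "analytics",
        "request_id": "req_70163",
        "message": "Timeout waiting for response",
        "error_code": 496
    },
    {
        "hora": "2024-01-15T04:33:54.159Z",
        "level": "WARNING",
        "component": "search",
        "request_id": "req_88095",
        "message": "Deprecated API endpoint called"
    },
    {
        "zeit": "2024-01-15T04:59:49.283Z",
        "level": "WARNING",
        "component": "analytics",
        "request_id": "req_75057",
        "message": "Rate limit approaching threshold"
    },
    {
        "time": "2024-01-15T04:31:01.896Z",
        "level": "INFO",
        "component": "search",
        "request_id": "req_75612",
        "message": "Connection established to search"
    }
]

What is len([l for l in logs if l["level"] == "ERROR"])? 1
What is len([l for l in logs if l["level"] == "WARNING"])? 2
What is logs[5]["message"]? "Connection established to search"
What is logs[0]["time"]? "2024-01-15T04:21:56.283Z"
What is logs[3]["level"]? "WARNING"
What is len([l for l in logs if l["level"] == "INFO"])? 2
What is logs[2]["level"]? "ERROR"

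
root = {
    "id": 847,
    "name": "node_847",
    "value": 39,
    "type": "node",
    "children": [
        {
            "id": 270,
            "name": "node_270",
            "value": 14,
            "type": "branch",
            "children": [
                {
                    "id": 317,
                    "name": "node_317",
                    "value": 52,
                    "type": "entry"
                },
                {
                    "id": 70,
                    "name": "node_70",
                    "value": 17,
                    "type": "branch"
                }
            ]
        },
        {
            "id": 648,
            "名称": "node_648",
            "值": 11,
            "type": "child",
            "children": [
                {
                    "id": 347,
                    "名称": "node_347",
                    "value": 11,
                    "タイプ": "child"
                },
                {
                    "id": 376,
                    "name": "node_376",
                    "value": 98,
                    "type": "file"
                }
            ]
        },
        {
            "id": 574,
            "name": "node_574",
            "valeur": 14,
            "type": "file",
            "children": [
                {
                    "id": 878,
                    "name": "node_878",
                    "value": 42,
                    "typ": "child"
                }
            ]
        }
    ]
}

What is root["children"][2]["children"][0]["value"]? 42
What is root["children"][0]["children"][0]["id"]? 317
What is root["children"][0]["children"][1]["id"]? 70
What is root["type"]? "node"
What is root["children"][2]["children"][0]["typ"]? "child"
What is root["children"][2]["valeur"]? 14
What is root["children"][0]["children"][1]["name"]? "node_70"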